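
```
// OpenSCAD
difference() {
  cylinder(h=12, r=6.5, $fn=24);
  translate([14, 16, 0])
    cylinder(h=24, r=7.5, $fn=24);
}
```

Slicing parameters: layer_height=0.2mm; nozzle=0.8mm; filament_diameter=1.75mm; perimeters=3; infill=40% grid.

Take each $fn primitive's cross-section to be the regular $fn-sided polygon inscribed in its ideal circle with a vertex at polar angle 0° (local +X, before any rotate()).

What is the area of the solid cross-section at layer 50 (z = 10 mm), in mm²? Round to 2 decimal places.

131.22 mm²

At z = 10 mm: the r=6.5 cylinder gives a regular 24-gon of circumradius 6.5 (constant along its height) (area = (24/2)·6.500²·sin(360°/24) = 131.22 mm²); the r=7.5 cylinder at (14, 16) gives a regular 24-gon of circumradius 7.5 (constant along its height) (area = (24/2)·7.500²·sin(360°/24) = 174.70 mm²); Subtracting the remaining from the first: starting from the r=6.5 cylinder (131.22 mm²), the r=7.5 cylinder at (14, 16) misses the remaining region (no effect) — area = 131.22 mm². Overall, the cross-section is a single solid region. Net area = 131.22 mm².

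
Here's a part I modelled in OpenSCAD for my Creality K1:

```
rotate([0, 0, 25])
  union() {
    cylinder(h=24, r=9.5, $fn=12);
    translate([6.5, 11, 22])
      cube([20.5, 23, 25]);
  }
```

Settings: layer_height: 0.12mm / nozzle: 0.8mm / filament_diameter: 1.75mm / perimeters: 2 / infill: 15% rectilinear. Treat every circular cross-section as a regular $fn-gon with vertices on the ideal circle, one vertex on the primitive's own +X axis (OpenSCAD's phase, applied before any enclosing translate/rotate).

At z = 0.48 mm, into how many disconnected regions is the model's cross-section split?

At z = 0.48 mm: the r=9.5 cylinder contributes a regular 12-gon of circumradius 9.5; the cube at (6.5, 11) is not intersected at this z (z outside [22, 47]); Merging all regions: only the r=9.5 cylinder is present, so the union is just that shape — 1 connected region; (whole slice rotated 25° about Z — lengths, areas and connectivity unchanged). The result has 1 disconnected region.

1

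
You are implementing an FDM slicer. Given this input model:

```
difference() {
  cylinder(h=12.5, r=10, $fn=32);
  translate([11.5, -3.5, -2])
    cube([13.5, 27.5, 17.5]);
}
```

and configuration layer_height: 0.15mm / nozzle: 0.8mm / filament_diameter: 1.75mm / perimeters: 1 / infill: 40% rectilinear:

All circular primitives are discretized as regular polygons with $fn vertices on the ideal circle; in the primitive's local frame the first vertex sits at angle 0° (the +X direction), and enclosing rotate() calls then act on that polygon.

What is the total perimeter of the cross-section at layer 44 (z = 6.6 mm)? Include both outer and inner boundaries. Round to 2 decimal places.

At z = 6.6 mm: the r=10 cylinder contributes a regular 32-gon of circumradius 10 (perimeter = 2·32·10.000·sin(180°/32) = 62.73 mm); the 13.5×27.5 cube at (11.5, -3.5) contributes its full rectangle (perimeter 82.00 mm); Subtracting the remaining from the first: starting from the r=10 cylinder, the 13.5×27.5 cube at (11.5, -3.5) misses the remaining region (no effect) — boundary = 62.73 mm. Overall, the cross-section is a single solid region. Total boundary length (outer) = 62.73 mm.

62.73 mm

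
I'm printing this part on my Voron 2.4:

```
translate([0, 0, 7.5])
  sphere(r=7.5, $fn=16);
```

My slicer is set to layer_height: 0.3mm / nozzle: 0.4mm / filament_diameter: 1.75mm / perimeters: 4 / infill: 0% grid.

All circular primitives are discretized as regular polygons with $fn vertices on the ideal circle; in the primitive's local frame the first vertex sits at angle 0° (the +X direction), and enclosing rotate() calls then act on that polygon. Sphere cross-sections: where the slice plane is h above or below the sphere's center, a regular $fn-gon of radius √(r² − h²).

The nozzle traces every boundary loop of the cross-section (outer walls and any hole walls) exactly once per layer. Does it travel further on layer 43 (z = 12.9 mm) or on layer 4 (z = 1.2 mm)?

Layer 43 (z = 12.9): the sphere: section is a regular 16-gon, circumradius = √(r²−h²) = √(7.5²−5.4²) = 5.205 (perimeter = 2·16·5.205·sin(180°/16) = 32.49 mm). So its perimeter = 32.49 mm. Layer 4 (z = 1.2): the sphere: section is a regular 16-gon, circumradius = √(r²−h²) = √(7.5²−6.3²) = 4.069 (perimeter = 2·16·4.069·sin(180°/16) = 25.40 mm). So its perimeter = 25.40 mm. Layer 43 is larger (32.49 vs 25.40 mm).

layer 43 (z = 12.9 mm)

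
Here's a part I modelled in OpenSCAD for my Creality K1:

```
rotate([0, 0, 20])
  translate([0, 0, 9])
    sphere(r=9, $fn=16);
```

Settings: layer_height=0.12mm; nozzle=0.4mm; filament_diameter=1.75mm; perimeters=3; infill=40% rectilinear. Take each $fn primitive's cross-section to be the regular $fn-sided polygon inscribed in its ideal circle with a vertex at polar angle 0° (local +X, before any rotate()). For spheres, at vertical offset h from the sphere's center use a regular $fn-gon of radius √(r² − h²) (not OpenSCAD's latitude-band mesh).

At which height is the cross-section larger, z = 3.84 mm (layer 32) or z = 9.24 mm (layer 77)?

layer 77 (z = 9.24 mm)

Layer 32 (z = 3.84): the r=9 sphere contributes a regular 16-gon of circumradius √(9²−5.16²) = 7.374 (area = (16/2)·7.374²·sin(360°/16) = 166.47 mm²); (whole slice rotated 20° about Z — lengths, areas and connectivity unchanged). So its area = 166.47 mm². Layer 77 (z = 9.24): the r=9 sphere slices to a regular 16-gon of circumradius 8.997 (√(r²−h²) with h=0.24 from center) (area = (16/2)·8.997²·sin(360°/16) = 247.80 mm²); (rotated 20° about Z; rotation is an isometry so areas/perimeters/island counts are preserved). So its area = 247.80 mm². Layer 77 is larger (247.80 vs 166.47 mm²).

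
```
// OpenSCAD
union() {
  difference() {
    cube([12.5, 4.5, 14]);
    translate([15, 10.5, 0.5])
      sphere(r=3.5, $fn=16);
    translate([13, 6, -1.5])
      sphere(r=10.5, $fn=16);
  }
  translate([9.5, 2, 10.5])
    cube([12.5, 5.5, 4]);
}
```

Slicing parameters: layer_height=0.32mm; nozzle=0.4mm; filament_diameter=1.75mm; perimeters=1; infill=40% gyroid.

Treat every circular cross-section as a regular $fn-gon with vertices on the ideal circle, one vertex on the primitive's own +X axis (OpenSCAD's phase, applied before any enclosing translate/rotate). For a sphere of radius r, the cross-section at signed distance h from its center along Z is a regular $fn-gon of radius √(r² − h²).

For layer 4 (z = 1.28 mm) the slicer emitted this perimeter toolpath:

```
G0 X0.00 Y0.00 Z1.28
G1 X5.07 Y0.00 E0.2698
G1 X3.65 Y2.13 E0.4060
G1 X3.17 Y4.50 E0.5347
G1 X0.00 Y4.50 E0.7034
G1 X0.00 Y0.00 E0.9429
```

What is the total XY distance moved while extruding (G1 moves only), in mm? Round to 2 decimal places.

Sum the Euclidean lengths of each G1 segment: total = 17.72 mm.

17.72 mm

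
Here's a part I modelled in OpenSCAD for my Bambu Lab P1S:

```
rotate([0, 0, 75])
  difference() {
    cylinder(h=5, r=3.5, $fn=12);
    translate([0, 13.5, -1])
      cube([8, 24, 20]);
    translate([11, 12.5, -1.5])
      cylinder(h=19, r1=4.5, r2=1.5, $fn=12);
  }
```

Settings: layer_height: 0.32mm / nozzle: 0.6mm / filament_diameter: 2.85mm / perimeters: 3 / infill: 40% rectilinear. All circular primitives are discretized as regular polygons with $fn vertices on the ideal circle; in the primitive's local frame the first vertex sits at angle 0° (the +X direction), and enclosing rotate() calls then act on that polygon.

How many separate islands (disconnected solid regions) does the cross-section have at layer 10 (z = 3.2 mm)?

At z = 3.2 mm: the r=3.5 cylinder gives a regular 12-gon of circumradius 3.5 (constant along its height); the cube at (0, 13.5) is present — its section is the full 8×24 rectangle; the cone at (11, 12.5): at t=0.247 of its height the radius interpolates to r₁+(r₂−r₁)t = 3.758, giving a regular 12-gon of that circumradius; Taking the first minus the rest: starting from the r=3.5 cylinder, the 8×24 cube at (0, 13.5) misses the remaining region (no effect); the cone at (11, 12.5) misses the remaining region (no effect) — 1 connected region; (whole slice rotated 75° about Z — lengths, areas and connectivity unchanged). Overall, the cross-section is a single solid region. Island count = 1.

1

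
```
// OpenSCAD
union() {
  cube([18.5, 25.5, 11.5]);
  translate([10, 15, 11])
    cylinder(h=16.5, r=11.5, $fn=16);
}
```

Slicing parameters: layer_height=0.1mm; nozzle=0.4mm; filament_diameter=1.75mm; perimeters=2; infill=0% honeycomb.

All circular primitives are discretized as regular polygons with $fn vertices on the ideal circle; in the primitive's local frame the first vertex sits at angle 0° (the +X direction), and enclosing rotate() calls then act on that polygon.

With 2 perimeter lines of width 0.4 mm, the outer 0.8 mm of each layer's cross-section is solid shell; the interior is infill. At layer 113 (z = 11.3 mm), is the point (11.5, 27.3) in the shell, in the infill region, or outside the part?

outside

At z = 11.3 mm: the 18.5×25.5 cube contributes its full rectangle; the cylinder at (10, 15): section is a regular 16-gon, circumradius r=11.5; Merging all regions: the regions partially overlap (shared area 360.66 mm²), so overlapping operands fuse into one piece — 1 connected region. Overall, the cross-section is a single solid region. The nearest boundary edge runs (10.00, 26.50)→(14.40, 25.62); distance from the point to it = 1.08 mm. The point is not inside any of the regions above, so it lies outside the cross-section (1.08 mm from the nearest boundary).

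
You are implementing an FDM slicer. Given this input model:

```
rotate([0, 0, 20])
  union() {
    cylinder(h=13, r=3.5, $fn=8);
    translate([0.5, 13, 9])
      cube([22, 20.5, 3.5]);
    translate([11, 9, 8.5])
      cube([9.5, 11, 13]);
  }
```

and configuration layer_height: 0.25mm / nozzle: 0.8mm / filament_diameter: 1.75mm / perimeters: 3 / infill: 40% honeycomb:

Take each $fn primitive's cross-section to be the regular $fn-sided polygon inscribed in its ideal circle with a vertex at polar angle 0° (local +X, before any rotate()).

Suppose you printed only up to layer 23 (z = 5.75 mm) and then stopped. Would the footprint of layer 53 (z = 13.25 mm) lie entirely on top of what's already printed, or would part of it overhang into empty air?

Compare the two slices. At z = 5.75: the r=3.5 cylinder contributes a regular 8-gon of circumradius 3.5 (area = (8/2)·3.500²·sin(360°/8) = 34.65 mm²); the cube at (0.5, 13) does not reach this height (z outside [9, 12.5]); the cube at (11, 9) does not reach this height (z outside [8.5, 21.5]); Taking the union: only the r=3.5 cylinder is present, so the union is just that shape — area = 34.65 mm²; (whole slice rotated 20° about Z — lengths, areas and connectivity unchanged). At z = 13.25: the cylinder is not intersected at this z (z outside [0, 13]); the cube at (0.5, 13) does not reach this height (z outside [9, 12.5]); the cube at (11, 9) is present — its section is the full 9.5×11 rectangle (area 104.50 mm²); Combining (union): only the 9.5×11 cube at (11, 9) is present, so the union is just that shape — area = 104.50 mm²; (rotated 20° about Z; rotation is an isometry so areas/perimeters/island counts are preserved). Checking containment: at z = 13.25 the cross-section extends beyond the z = 5.75 cross-section by about 104.50 mm².

part overhangs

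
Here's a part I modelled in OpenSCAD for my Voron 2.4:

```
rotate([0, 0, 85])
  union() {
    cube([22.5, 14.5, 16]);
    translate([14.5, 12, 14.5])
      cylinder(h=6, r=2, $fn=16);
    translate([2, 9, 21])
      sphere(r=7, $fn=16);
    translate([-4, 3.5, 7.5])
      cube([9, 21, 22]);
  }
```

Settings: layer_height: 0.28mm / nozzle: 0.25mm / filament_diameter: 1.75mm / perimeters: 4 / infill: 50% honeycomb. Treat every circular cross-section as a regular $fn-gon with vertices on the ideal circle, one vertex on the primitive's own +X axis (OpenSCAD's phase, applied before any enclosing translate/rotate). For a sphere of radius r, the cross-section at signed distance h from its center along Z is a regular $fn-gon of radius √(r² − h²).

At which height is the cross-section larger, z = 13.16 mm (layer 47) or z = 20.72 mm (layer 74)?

layer 47 (z = 13.16 mm)

Layer 47 (z = 13.16): the cube is present — its section is the full 22.5×14.5 rectangle (area 326.25 mm²); the cylinder at (14.5, 12) is absent (z outside [14.5, 20.5]); the sphere at (2, 9) does not reach this height (|z−center|=7.840 > r=7); the cube at (-4, 3.5) is present — its section is the full 9×21 rectangle (area 189.00 mm²); Taking the union: the regions partially overlap — summed areas 515.25 mm² minus the doubly-counted overlap 55.00 mm² gives 460.25 mm² — area = 460.25 mm²; (rotated 85° about Z; rotation is an isometry so areas/perimeters/island counts are preserved). So its area = 460.25 mm². Layer 74 (z = 20.72): the cube does not reach this height (z outside [0, 16]); the cylinder at (14.5, 12) does not reach this height (z outside [14.5, 20.5]); the r=7 sphere at (2, 9) contributes a regular 16-gon of circumradius √(7²−0.28²) = 6.994 (area = (16/2)·6.994²·sin(360°/16) = 149.77 mm²); the cube at (-4, 3.5) (footprint 9×21) is included at this height (area 189.00 mm²); Taking the union: the regions partially overlap — summed areas 338.77 mm² minus the doubly-counted overlap 103.25 mm² gives 235.52 mm² — area = 235.52 mm²; (whole slice rotated 85° about Z — lengths, areas and connectivity unchanged). So its area = 235.52 mm². Layer 47 is larger (460.25 vs 235.52 mm²).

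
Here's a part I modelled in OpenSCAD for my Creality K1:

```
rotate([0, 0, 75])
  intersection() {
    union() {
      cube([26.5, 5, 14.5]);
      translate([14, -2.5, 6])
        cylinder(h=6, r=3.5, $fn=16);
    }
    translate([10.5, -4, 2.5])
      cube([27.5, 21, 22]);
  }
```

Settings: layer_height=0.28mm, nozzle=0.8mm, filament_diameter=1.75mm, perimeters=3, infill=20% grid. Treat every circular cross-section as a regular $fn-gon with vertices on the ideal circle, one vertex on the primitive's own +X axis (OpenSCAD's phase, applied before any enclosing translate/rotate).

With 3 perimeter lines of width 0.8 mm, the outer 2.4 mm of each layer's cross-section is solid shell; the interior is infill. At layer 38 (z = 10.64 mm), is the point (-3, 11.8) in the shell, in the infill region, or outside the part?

At z = 10.64 mm: the 26.5×5 cube contributes its full rectangle; the cylinder at (14, -2.5): section is a regular 16-gon, circumradius r=3.5; Merging all regions: the regions partially overlap (shared area 3.13 mm²), so overlapping operands fuse into one piece — 1 connected region; the cube at (10.5, -4) (footprint 27.5×21) is included at this height; After intersecting: the 27.5×21 cube at (10.5, -4) partially overlaps that combined region; clipping to the common part keeps 105.66 mm² — 1 connected region; (rotated 75° about Z; rotation is an isometry so areas/perimeters/island counts are preserved). Overall, the cross-section is a single solid region. Undo the 75° rotation: the query point maps to (10.621, 5.952) in the un-rotated model frame. The nearest boundary edge runs (10.50, 5.00)→(26.50, 5.00); distance from the point to it = 0.95 mm. The point is not inside any of the regions above, so it lies outside the cross-section (0.95 mm from the nearest boundary).

outside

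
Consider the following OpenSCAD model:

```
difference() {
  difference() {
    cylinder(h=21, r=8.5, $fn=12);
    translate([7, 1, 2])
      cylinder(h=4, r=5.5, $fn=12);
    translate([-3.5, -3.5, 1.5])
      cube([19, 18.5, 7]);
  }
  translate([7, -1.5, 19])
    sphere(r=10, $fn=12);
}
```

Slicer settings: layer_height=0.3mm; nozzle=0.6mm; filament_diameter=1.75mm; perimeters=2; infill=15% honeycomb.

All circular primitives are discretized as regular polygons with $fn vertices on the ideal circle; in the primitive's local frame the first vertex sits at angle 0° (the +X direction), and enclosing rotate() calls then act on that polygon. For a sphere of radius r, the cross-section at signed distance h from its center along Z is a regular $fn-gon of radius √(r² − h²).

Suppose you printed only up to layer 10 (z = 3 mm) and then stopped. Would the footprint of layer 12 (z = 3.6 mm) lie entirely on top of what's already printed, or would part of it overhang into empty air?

Compare the two slices. At z = 3: the cylinder: section is a regular 12-gon, circumradius r=8.5 (area = (12/2)·8.500²·sin(360°/12) = 216.75 mm²); the cylinder at (7, 1): section is a regular 12-gon, circumradius r=5.5 (area = (12/2)·5.500²·sin(360°/12) = 90.75 mm²); the 19×18.5 cube at (-3.5, -3.5) contributes its full rectangle (area 351.50 mm²); Subtracting the remaining from the first: starting from the r=8.5 cylinder (216.75 mm²), the r=5.5 cylinder at (7, 1) partially overlaps it — only the 52.00 mm² overlap (of its 90.75 mm²) is removed, clipping the outline; the 19×18.5 cube at (-3.5, -3.5) partially overlaps it — only the 72.83 mm² overlap (of its 351.50 mm²) is removed, clipping the outline — area = 91.92 mm²; the sphere at (7, -1.5) does not reach this height (|z−center|=16.000 > r=10); After the difference (first − rest): none of the subtracted shapes is present at this height, so that combined region is unchanged — area = 91.92 mm². At z = 3.6: the r=8.5 cylinder contributes a regular 12-gon of circumradius 8.5 (area = (12/2)·8.500²·sin(360°/12) = 216.75 mm²); the cylinder at (7, 1): section is a regular 12-gon, circumradius r=5.5 (area = (12/2)·5.500²·sin(360°/12) = 90.75 mm²); the cube at (-3.5, -3.5) is present — its section is the full 19×18.5 rectangle (area 351.50 mm²); Subtracting the remaining from the first: starting from the r=8.5 cylinder (216.75 mm²), the r=5.5 cylinder at (7, 1) partially overlaps it — only the 52.00 mm² overlap (of its 90.75 mm²) is removed, clipping the outline; the 19×18.5 cube at (-3.5, -3.5) partially overlaps it — only the 72.83 mm² overlap (of its 351.50 mm²) is removed, clipping the outline — area = 91.92 mm²; the sphere at (7, -1.5) is not intersected at this z (|z−center|=15.400 > r=10); After the difference (first − rest): none of the subtracted shapes is present at this height, so that combined region is unchanged — area = 91.92 mm². Checking containment: the cross-section at z = 3.6 is a subset of the cross-section at z = 3.

entirely on top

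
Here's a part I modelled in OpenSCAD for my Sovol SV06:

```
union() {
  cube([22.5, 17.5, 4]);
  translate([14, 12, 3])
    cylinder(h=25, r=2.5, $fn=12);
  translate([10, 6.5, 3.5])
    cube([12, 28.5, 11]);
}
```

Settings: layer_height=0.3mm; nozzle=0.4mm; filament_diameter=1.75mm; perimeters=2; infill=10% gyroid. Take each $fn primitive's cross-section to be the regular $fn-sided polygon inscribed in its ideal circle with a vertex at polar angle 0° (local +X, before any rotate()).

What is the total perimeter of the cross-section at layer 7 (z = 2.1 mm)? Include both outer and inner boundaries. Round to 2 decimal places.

80.00 mm

At z = 2.1 mm: the cube is present — its section is the full 22.5×17.5 rectangle (perimeter 80.00 mm); the cylinder at (14, 12) does not reach this height (z outside [3, 28]); the cube at (10, 6.5) is not intersected at this z (z outside [3.5, 14.5]); Combining (union): only the 22.5×17.5 cube is present, so the union is just that shape — boundary = 80.00 mm. Overall, the cross-section is a single solid region. Total boundary length (outer) = 80.00 mm.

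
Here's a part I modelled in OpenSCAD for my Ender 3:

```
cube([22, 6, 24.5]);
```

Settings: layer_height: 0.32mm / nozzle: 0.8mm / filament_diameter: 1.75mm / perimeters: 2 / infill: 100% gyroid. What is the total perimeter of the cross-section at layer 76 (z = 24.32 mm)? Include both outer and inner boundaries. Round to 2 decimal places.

At z = 24.32 mm: the cube is present — its section is the full 22×6 rectangle (perimeter 56.00 mm). Overall, the cross-section is a single solid region. Total boundary length (outer) = 56.00 mm.

56.00 mm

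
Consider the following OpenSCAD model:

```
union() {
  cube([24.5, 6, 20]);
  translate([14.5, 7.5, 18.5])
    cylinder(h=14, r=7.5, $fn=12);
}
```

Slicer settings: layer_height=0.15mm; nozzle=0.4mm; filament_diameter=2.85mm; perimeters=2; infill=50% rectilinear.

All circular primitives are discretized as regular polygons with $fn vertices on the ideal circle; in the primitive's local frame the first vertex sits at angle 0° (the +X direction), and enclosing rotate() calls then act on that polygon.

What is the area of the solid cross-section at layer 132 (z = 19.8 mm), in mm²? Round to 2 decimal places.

253.27 mm²

At z = 19.8 mm: the cube is present — its section is the full 24.5×6 rectangle (area 147.00 mm²); the cylinder at (14.5, 7.5): section is a regular 12-gon, circumradius r=7.5 (area = (12/2)·7.500²·sin(360°/12) = 168.75 mm²); Taking the union: the regions partially overlap — summed areas 315.75 mm² minus the doubly-counted overlap 62.48 mm² gives 253.27 mm² — area = 253.27 mm². Overall, the cross-section is a single solid region. Net area = 253.27 mm².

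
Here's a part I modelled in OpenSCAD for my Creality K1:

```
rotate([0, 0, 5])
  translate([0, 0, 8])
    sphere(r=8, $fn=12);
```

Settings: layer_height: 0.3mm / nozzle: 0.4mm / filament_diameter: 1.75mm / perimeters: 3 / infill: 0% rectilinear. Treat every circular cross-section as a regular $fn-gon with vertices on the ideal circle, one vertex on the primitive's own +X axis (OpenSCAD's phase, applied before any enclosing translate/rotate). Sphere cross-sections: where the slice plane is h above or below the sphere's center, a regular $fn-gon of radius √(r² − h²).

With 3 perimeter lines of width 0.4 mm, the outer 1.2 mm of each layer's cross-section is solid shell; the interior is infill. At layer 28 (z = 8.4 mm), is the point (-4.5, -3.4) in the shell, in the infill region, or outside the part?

At z = 8.4 mm: the r=8 sphere contributes a regular 12-gon of circumradius √(8²−0.4²) = 7.990; (whole slice rotated 5° about Z — lengths, areas and connectivity unchanged). Overall, the cross-section is a single solid region. Undo the 5° rotation: the query point maps to (-4.779, -2.995) in the un-rotated model frame. The nearest boundary edge runs (-6.92, -3.99)→(-3.99, -6.92); distance from the point to it = 2.22 mm. The point is inside the cross-section and 2.22 mm from the nearest boundary — more than the 1.2 mm shell width (3 × 0.4), so it's in the infill interior.

infill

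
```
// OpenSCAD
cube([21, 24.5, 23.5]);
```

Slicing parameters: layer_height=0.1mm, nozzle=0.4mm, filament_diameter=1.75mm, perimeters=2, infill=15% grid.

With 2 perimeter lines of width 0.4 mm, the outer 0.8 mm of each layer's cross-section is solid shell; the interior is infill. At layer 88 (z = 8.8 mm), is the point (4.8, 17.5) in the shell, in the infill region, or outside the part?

infill

At z = 8.8 mm: the 21×24.5 cube contributes its full rectangle. Overall, the cross-section is a single solid region. The nearest boundary edge runs (0.00, 24.50)→(0.00, 0.00); distance from the point to it = 4.80 mm. The point is inside the cross-section and 4.80 mm from the nearest boundary — more than the 0.8 mm shell width (2 × 0.4), so it's in the infill interior.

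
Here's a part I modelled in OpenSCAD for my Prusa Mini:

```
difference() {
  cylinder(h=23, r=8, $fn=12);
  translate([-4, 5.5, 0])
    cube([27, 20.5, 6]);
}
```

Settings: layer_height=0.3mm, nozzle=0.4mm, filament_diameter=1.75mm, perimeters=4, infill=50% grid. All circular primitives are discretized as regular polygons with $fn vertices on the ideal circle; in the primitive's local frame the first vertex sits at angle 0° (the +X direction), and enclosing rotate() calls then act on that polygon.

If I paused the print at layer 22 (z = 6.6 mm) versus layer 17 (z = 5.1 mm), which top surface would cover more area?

Layer 22 (z = 6.6): the r=8 cylinder contributes a regular 12-gon of circumradius 8 (area = (12/2)·8.000²·sin(360°/12) = 192.00 mm²); the cube at (-4, 5.5) is absent (z outside [0, 6]); Taking the first minus the rest: none of the subtracted shapes is present at this height, so the r=8 cylinder is unchanged — area = 192.00 mm². So its area = 192.00 mm². Layer 17 (z = 5.1): the r=8 cylinder gives a regular 12-gon of circumradius 8 (constant along its height) (area = (12/2)·8.000²·sin(360°/12) = 192.00 mm²); the 27×20.5 cube at (-4, 5.5) contributes its full rectangle (area 553.50 mm²); Subtracting the remaining from the first: starting from the r=8 cylinder (192.00 mm²), the 27×20.5 cube at (-4, 5.5) partially overlaps it — only the 16.73 mm² overlap (of its 553.50 mm²) is removed, clipping the outline — area = 175.27 mm². So its area = 175.27 mm². Layer 22 is larger (192.00 vs 175.27 mm²).

layer 22 (z = 6.6 mm)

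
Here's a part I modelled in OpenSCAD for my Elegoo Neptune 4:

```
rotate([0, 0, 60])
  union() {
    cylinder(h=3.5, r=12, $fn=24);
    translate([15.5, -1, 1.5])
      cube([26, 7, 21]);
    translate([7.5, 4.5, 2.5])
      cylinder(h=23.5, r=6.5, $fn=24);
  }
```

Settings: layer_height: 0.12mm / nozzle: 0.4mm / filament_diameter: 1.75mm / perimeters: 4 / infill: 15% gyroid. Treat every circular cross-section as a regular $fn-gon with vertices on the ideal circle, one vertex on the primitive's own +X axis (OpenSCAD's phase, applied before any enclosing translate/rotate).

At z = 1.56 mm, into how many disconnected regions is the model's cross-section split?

At z = 1.56 mm: the cylinder: section is a regular 24-gon, circumradius r=12; the 26×7 cube at (15.5, -1) contributes its full rectangle; the cylinder at (7.5, 4.5) is not intersected at this z (z outside [2.5, 26]); Combining (union): the 2 present regions are separate (no shared area or edge), so areas and boundary lengths simply add and each stays a separate island — 2 connected regions; (whole slice rotated 60° about Z — lengths, areas and connectivity unchanged). The result has 2 disconnected regions.

2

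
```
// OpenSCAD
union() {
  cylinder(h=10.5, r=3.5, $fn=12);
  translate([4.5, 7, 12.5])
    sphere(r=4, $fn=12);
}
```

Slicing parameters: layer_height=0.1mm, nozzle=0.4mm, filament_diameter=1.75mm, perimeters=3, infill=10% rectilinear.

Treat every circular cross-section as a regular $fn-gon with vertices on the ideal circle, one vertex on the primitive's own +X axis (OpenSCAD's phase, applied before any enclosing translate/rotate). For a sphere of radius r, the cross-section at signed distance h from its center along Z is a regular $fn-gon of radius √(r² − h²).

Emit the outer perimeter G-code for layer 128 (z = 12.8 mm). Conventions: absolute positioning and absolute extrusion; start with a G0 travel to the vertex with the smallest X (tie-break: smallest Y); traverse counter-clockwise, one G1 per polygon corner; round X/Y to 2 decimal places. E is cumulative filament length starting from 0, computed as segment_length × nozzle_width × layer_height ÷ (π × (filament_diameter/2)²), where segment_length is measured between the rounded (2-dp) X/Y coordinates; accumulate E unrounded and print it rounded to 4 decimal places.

G0 X0.51 Y7.00 Z12.80
G1 X1.05 Y5.01 E0.0343
G1 X2.51 Y3.55 E0.0686
G1 X4.50 Y3.01 E0.1029
G1 X6.49 Y3.55 E0.1372
G1 X7.95 Y5.01 E0.1715
G1 X8.49 Y7.00 E0.2058
G1 X7.95 Y8.99 E0.2401
G1 X6.49 Y10.45 E0.2745
G1 X4.50 Y10.99 E0.3088
G1 X2.51 Y10.45 E0.3430
G1 X1.05 Y8.99 E0.3774
G1 X0.51 Y7.00 E0.4117

At z = 12.8 mm: the cylinder is not intersected at this z (z outside [0, 10.5]); the r=4 sphere at (4.5, 7) slices to a regular 12-gon of circumradius 3.989 (√(r²−h²) with h=0.3 from center); Taking the union: only the r=4 sphere at (4.5, 7) is present, so the union is just that shape — 1 connected region. The outline is a single polygon with 12 vertices. Extrusion per mm of travel: 0.4 × 0.1 / (π × 0.875²) = 0.016630. Accumulating E over each segment gives final E = 0.4117.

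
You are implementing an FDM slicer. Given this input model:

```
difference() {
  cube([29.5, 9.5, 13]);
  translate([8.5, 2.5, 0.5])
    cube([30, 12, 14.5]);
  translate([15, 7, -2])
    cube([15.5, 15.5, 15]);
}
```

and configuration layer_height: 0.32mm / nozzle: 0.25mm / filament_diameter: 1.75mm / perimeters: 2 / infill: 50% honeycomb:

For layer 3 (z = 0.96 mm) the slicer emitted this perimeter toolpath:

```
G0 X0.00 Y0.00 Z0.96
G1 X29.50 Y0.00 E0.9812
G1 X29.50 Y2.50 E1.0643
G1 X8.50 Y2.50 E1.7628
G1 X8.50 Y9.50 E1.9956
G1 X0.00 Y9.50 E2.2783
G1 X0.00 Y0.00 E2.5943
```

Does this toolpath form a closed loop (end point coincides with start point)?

Start point (G0): (0.00, 0.00). End point (last G1): the path returns to the start — closed.

yes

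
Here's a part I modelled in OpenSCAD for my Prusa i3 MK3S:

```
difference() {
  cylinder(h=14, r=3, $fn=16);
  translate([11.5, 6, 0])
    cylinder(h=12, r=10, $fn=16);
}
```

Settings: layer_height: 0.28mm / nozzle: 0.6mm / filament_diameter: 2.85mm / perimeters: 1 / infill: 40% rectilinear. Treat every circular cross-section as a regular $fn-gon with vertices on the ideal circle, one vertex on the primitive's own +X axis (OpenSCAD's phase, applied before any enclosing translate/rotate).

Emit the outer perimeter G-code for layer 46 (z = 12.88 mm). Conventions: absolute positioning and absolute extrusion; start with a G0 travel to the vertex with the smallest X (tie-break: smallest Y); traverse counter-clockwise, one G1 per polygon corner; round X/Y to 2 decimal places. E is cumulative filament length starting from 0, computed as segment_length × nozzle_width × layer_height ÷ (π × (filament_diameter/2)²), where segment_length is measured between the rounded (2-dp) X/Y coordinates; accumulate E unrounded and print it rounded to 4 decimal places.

At z = 12.88 mm: the r=3 cylinder contributes a regular 16-gon of circumradius 3; the cylinder at (11.5, 6) is not intersected at this z (z outside [0, 12]); Taking the first minus the rest: none of the subtracted shapes is present at this height, so the r=3 cylinder is unchanged — 1 connected region. The outline is a single polygon with 16 vertices. Extrusion per mm of travel: 0.6 × 0.28 / (π × 1.425²) = 0.026335. Accumulating E over each segment gives final E = 0.4931.

G0 X-3.00 Y0.00 Z12.88
G1 X-2.77 Y-1.15 E0.0309
G1 X-2.12 Y-2.12 E0.0616
G1 X-1.15 Y-2.77 E0.0924
G1 X0.00 Y-3.00 E0.1233
G1 X1.15 Y-2.77 E0.1542
G1 X2.12 Y-2.12 E0.1849
G1 X2.77 Y-1.15 E0.2157
G1 X3.00 Y0.00 E0.2465
G1 X2.77 Y1.15 E0.2774
G1 X2.12 Y2.12 E0.3082
G1 X1.15 Y2.77 E0.3389
G1 X0.00 Y3.00 E0.3698
G1 X-1.15 Y2.77 E0.4007
G1 X-2.12 Y2.12 E0.4314
G1 X-2.77 Y1.15 E0.4622
G1 X-3.00 Y0.00 E0.4931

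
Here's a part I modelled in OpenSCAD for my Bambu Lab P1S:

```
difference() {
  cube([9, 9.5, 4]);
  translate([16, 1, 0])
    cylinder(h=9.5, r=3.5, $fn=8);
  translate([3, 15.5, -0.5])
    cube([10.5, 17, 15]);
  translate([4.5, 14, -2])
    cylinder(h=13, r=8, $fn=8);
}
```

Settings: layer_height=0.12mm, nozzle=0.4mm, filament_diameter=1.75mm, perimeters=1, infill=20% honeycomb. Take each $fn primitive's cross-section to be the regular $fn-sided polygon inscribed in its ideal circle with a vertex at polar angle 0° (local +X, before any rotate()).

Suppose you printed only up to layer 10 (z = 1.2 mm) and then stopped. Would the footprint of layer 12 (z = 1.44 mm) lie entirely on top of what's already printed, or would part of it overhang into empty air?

entirely on top

Compare the two slices. At z = 1.2: the cube (footprint 9×9.5) is included at this height (area 85.50 mm²); the cylinder at (16, 1): section is a regular 8-gon, circumradius r=3.5 (area = (8/2)·3.500²·sin(360°/8) = 34.65 mm²); the 10.5×17 cube at (3, 15.5) contributes its full rectangle (area 178.50 mm²); the r=8 cylinder at (4.5, 14) gives a regular 8-gon of circumradius 8 (constant along its height) (area = (8/2)·8.000²·sin(360°/8) = 181.02 mm²); Taking the first minus the rest: starting from the 9×9.5 cube (85.50 mm²), the r=3.5 cylinder at (16, 1) misses the remaining region (no effect); the 10.5×17 cube at (3, 15.5) misses the remaining region (no effect); the r=8 cylinder at (4.5, 14) partially overlaps it — only the 23.11 mm² overlap (of its 181.02 mm²) is removed, clipping the outline — area = 62.39 mm². At z = 1.44: the cube is present — its section is the full 9×9.5 rectangle (area 85.50 mm²); the cylinder at (16, 1): section is a regular 8-gon, circumradius r=3.5 (area = (8/2)·3.500²·sin(360°/8) = 34.65 mm²); the cube at (3, 15.5) (footprint 10.5×17) is included at this height (area 178.50 mm²); the r=8 cylinder at (4.5, 14) gives a regular 8-gon of circumradius 8 (constant along its height) (area = (8/2)·8.000²·sin(360°/8) = 181.02 mm²); Taking the first minus the rest: starting from the 9×9.5 cube (85.50 mm²), the r=3.5 cylinder at (16, 1) misses the remaining region (no effect); the 10.5×17 cube at (3, 15.5) misses the remaining region (no effect); the r=8 cylinder at (4.5, 14) partially overlaps it — only the 23.11 mm² overlap (of its 181.02 mm²) is removed, clipping the outline — area = 62.39 mm². Checking containment: the cross-section at z = 1.44 is a subset of the cross-section at z = 1.2.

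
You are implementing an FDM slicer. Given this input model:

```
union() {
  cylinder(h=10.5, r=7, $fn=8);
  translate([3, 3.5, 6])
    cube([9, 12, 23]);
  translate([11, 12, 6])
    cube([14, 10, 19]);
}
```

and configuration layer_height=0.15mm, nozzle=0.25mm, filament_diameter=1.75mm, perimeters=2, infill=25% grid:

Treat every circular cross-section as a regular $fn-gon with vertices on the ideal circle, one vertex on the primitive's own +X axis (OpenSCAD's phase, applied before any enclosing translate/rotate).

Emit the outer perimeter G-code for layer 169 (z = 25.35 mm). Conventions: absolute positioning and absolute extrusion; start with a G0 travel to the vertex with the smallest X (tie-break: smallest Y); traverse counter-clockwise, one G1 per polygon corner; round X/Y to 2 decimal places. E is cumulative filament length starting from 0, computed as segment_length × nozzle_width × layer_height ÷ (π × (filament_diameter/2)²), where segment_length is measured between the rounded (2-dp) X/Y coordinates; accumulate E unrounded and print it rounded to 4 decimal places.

At z = 25.35 mm: the cylinder is absent (z outside [0, 10.5]); the 9×12 cube at (3, 3.5) contributes its full rectangle; the cube at (11, 12) is absent (z outside [6, 25]); Combining (union): only the 9×12 cube at (3, 3.5) is present, so the union is just that shape — 1 connected region. The outline is a single polygon with 4 vertices. Extrusion per mm of travel: 0.25 × 0.15 / (π × 0.875²) = 0.015591. Accumulating E over each segment gives final E = 0.6548.

G0 X3.00 Y3.50 Z25.35
G1 X12.00 Y3.50 E0.1403
G1 X12.00 Y15.50 E0.3274
G1 X3.00 Y15.50 E0.4677
G1 X3.00 Y3.50 E0.6548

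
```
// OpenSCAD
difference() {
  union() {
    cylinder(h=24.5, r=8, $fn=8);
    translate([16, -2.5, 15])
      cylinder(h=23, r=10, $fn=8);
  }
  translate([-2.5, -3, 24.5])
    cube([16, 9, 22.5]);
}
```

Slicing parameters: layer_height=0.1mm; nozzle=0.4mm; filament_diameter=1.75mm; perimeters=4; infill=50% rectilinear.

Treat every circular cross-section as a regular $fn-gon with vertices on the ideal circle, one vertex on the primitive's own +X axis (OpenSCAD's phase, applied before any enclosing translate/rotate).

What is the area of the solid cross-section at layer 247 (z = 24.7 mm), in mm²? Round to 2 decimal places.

232.40 mm²

At z = 24.7 mm: the cylinder does not reach this height (z outside [0, 24.5]); the r=10 cylinder at (16, -2.5) gives a regular 8-gon of circumradius 10 (constant along its height) (area = (8/2)·10.000²·sin(360°/8) = 282.84 mm²); Taking the union: only the r=10 cylinder at (16, -2.5) is present, so the union is just that shape — area = 282.84 mm²; the 16×9 cube at (-2.5, -3) contributes its full rectangle (area 144.00 mm²); After the difference (first − rest): starting from the result so far (282.84 mm²), the 16×9 cube at (-2.5, -3) partially overlaps it — only the 50.44 mm² overlap (of its 144.00 mm²) is removed, clipping the outline — area = 232.40 mm². Overall, the cross-section is a single solid region. Net area = 232.40 mm².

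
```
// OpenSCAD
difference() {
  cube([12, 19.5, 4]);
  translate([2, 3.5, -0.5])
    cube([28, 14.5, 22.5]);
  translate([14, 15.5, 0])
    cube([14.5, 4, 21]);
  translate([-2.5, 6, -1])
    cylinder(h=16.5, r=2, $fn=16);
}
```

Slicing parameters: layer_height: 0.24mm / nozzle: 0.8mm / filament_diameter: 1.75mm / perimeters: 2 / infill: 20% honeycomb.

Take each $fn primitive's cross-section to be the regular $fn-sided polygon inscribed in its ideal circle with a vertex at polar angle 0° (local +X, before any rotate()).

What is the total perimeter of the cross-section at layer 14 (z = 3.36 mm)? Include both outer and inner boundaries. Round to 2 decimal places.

83.00 mm

At z = 3.36 mm: the cube (footprint 12×19.5) is included at this height (perimeter 63.00 mm); the 28×14.5 cube at (2, 3.5) contributes its full rectangle (perimeter 85.00 mm); the cube at (14, 15.5) is present — its section is the full 14.5×4 rectangle (perimeter 37.00 mm); the r=2 cylinder at (-2.5, 6) gives a regular 16-gon of circumradius 2 (constant along its height) (perimeter = 2·16·2.000·sin(180°/16) = 12.49 mm); Taking the first minus the rest: starting from the 12×19.5 cube, the 28×14.5 cube at (2, 3.5) partially overlaps it — only the 145.00 mm² overlap (of its 406.00 mm²) is removed, clipping the outline; the 14.5×4 cube at (14, 15.5) misses the remaining region (no effect); the r=2 cylinder at (-2.5, 6) misses the remaining region (no effect) — boundary = 83.00 mm. Overall, the cross-section is a single solid region. Total boundary length (outer) = 83.00 mm.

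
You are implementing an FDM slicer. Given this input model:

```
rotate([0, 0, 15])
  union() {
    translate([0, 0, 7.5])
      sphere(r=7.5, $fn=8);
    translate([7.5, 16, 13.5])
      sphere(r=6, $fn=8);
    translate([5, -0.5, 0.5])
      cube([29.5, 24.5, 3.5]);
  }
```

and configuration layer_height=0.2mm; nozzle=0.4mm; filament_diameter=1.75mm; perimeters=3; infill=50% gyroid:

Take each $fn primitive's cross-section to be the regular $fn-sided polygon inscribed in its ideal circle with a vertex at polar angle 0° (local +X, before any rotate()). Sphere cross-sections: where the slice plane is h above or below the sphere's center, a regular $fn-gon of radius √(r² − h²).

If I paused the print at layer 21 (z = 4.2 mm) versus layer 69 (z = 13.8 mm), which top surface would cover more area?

layer 69 (z = 13.8 mm)

Layer 21 (z = 4.2): the sphere: section is a regular 8-gon, circumradius = √(r²−h²) = √(7.5²−3.3²) = 6.735 (area = (8/2)·6.735²·sin(360°/8) = 128.30 mm²); the sphere at (7.5, 16) is absent (|z−center|=9.300 > r=6); the cube at (5, -0.5) is absent (z outside [0.5, 4]); Merging all regions: only the r=7.5 sphere is present, so the union is just that shape — area = 128.30 mm²; (rotated 15° about Z; rotation is an isometry so areas/perimeters/island counts are preserved). So its area = 128.30 mm². Layer 69 (z = 13.8): the r=7.5 sphere slices to a regular 8-gon of circumradius 4.069 (√(r²−h²) with h=6.3 from center) (area = (8/2)·4.069²·sin(360°/8) = 46.84 mm²); the r=6 sphere at (7.5, 16) slices to a regular 8-gon of circumradius 5.992 (√(r²−h²) with h=0.3 from center) (area = (8/2)·5.992²·sin(360°/8) = 101.57 mm²); the cube at (5, -0.5) is absent (z outside [0.5, 4]); Merging all regions: the 2 present regions are separate (no shared area or edge), so areas and boundary lengths simply add and each stays a separate island — area = 148.41 mm²; (rotated 15° about Z; rotation is an isometry so areas/perimeters/island counts are preserved). So its area = 148.41 mm². Layer 69 is larger (148.41 vs 128.30 mm²).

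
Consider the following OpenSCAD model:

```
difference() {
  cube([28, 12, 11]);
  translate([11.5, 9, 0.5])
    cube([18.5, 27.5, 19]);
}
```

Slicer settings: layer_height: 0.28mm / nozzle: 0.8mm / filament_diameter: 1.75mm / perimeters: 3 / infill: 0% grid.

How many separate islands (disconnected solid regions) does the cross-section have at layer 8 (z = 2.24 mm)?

1

At z = 2.24 mm: the 28×12 cube contributes its full rectangle; the 18.5×27.5 cube at (11.5, 9) contributes its full rectangle; Subtracting the remaining from the first: starting from the 28×12 cube, the 18.5×27.5 cube at (11.5, 9) partially overlaps it — only the 49.50 mm² overlap (of its 508.75 mm²) is removed, clipping the outline — 1 connected region. Overall, the cross-section is a single solid region. Island count = 1.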